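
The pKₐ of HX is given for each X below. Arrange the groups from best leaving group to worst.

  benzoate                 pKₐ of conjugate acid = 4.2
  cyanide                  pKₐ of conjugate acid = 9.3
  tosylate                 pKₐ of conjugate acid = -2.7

Lower conjugate-acid pKₐ ⇒ weaker base ⇒ better leaving group.
Sorting by the given values: tosylate (-2.7), benzoate (4.2), cyanide (9.3).

tosylate > benzoate > cyanide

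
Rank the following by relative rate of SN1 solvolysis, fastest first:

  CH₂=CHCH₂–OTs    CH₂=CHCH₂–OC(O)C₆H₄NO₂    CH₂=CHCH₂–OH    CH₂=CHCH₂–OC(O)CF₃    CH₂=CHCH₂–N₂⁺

CH₂=CHCH₂–N₂⁺ > CH₂=CHCH₂–OTs > CH₂=CHCH₂–OC(O)CF₃ > CH₂=CHCH₂–OC(O)C₆H₄NO₂ > CH₂=CHCH₂–OH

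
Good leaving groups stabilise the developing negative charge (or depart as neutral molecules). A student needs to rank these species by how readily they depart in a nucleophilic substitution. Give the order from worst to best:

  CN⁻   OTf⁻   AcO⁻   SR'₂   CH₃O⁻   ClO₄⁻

A good leaving group is a weak base: the lower the pKₐ of its conjugate acid, the more readily it departs.
OTf⁻: pKₐ(CF₃SO₃H (triflic acid)) ≈ -14 — charge spread over three oxygens and a CF₃ group; the premier leaving group in synthesis
ClO₄⁻: pKₐ(HClO₄) ≈ -10
SR'₂: pKₐ(R'₂SH⁺) ≈ -7
AcO⁻: pKₐ(CH₃COOH) ≈ 4.8
CN⁻: pKₐ(HCN) ≈ 9.2
CH₃O⁻: pKₐ(CH₃OH) ≈ 15.5 — strong base; alkoxides do not leave unassisted
The question asks for worst first, so the sequence is read in increasing leaving-group ability.

CH₃O⁻ < CN⁻ < AcO⁻ < SR'₂ < ClO₄⁻ < OTf⁻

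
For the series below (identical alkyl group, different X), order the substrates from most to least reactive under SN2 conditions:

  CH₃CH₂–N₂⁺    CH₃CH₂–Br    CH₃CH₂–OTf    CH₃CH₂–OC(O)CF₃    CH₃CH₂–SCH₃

CH₃CH₂–N₂⁺ > CH₃CH₂–OTf > CH₃CH₂–Br > CH₃CH₂–OC(O)CF₃ > CH₃CH₂–SCH₃

Identical carbon frameworks mean the comparison reduces to leaving-group quality.
The more stable X⁻ (or X) is on its own — i.e. the weaker a base it is — the better a leaving group it makes.
CH₃CH₂–N₂⁺ loses N₂: no meaningful conjugate acid; N₂ departs as an exceptionally stable neutral molecule
CH₃CH₂–OTf loses OTf⁻: pKₐ(CF₃SO₃H (triflic acid)) ≈ -14
CH₃CH₂–Br loses Br⁻: pKₐ(HBr) ≈ -9
CH₃CH₂–OC(O)CF₃ loses CF₃COO⁻: pKₐ(CF₃COOH) ≈ 0.2
CH₃CH₂–SCH₃ loses RS⁻: pKₐ(RSH (a thiol)) ≈ 10.5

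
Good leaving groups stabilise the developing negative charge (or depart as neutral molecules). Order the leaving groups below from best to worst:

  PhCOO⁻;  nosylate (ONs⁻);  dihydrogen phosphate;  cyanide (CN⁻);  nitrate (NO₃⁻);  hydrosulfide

nosylate (ONs⁻) > nitrate (NO₃⁻) > dihydrogen phosphate > PhCOO⁻ > hydrosulfide > cyanide (CN⁻)

Rank by basicity of the departing species: weakest base leaves most easily.
nosylate (ONs⁻): pKₐ(p-O₂NC₆H₄SO₃H) ≈ -3.5 — p-nitro group further stabilises the sulfonate
nitrate (NO₃⁻): pKₐ(HNO₃) ≈ -1.3
dihydrogen phosphate: pKₐ(H₃PO₄) ≈ 2.1 — moderate base; biological leaving group after further activation
PhCOO⁻: pKₐ(C₆H₅COOH) ≈ 4.2
hydrosulfide: pKₐ(H₂S) ≈ 7
cyanide (CN⁻): pKₐ(HCN) ≈ 9.2 — sp carbon stabilises the charge somewhat, but still a poor LG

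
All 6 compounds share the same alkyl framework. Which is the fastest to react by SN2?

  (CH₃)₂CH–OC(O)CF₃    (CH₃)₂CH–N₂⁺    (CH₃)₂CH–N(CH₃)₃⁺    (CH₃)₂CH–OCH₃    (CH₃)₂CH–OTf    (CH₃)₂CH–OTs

Same R in every case — rank the leaving groups.
Leaving-group ability tracks the stability of the departed species; conjugate-acid pKₐ is the usual yardstick (lower pKₐ → better LG).
(CH₃)₂CH–N₂⁺ loses N₂: no meaningful conjugate acid; N₂ departs as an exceptionally stable neutral molecule
(CH₃)₂CH–OTf loses OTf⁻: pKₐ(CF₃SO₃H (triflic acid)) ≈ -14
(CH₃)₂CH–OTs loses OTs⁻: pKₐ(p-CH₃C₆H₄SO₃H (TsOH)) ≈ -2.8
(CH₃)₂CH–OC(O)CF₃ loses CF₃COO⁻: pKₐ(CF₃COOH) ≈ 0.2
(CH₃)₂CH–N(CH₃)₃⁺ loses NR'₃: pKₐ(R'₃NH⁺) ≈ 10.7
(CH₃)₂CH–OCH₃ loses CH₃O⁻: pKₐ(CH₃OH) ≈ 15.5

(CH₃)₂CH–N₂⁺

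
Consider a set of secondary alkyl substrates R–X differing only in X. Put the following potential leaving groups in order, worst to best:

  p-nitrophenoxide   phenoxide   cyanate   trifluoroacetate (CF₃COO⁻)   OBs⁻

phenoxide < p-nitrophenoxide < cyanate < trifluoroacetate (CF₃COO⁻) < OBs⁻

Leaving-group ability tracks the stability of the departed species; conjugate-acid pKₐ is the usual yardstick (lower pKₐ → better LG).
OBs⁻: pKₐ(p-BrC₆H₄SO₃H) ≈ -2.8
trifluoroacetate (CF₃COO⁻): pKₐ(CF₃COOH) ≈ 0.2
cyanate: pKₐ(HOCN) ≈ 3.5
p-nitrophenoxide: pKₐ(p-nitrophenol) ≈ 7.2
phenoxide: pKₐ(C₆H₅OH (phenol)) ≈ 10
Reversing gives the worst-to-best order requested.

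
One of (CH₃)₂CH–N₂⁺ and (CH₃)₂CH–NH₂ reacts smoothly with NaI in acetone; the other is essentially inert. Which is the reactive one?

(CH₃)₂CH–N₂⁺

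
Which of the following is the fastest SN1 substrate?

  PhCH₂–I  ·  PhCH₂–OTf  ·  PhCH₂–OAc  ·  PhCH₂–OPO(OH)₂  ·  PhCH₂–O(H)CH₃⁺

Same R in every case — rank the leaving groups.
Leaving-group ability tracks the stability of the departed species; conjugate-acid pKₐ is the usual yardstick (lower pKₐ → better LG).
PhCH₂–OTf loses OTf⁻: pKₐ(CF₃SO₃H (triflic acid)) ≈ -14
PhCH₂–I loses I⁻: pKₐ(HI) ≈ -10
PhCH₂–O(H)CH₃⁺ loses R'OH: pKₐ(R'OH₂⁺) ≈ -2.4
PhCH₂–OPO(OH)₂ loses H₂PO₄⁻: pKₐ(H₃PO₄) ≈ 2.1
PhCH₂–OAc loses AcO⁻: pKₐ(CH₃COOH) ≈ 4.8

PhCH₂–OTf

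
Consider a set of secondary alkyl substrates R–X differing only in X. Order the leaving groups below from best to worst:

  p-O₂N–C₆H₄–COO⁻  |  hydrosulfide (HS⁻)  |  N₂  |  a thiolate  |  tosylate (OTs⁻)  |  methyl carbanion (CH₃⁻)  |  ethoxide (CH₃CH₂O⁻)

A good leaving group is a weak base: the lower the pKₐ of its conjugate acid, the more readily it departs.
N₂: no meaningful conjugate acid; N₂ departs as an exceptionally stable neutral molecule
tosylate (OTs⁻): pKₐ(p-CH₃C₆H₄SO₃H (TsOH)) ≈ -2.8
p-O₂N–C₆H₄–COO⁻: pKₐ(p-nitrobenzoic acid) ≈ 3.4
hydrosulfide (HS⁻): pKₐ(H₂S) ≈ 7 — larger and more polarisable than the oxygen analogue
a thiolate: pKₐ(RSH (a thiol)) ≈ 10.5 — moderately basic; rarely leaves without activation
ethoxide (CH₃CH₂O⁻): pKₐ(CH₃CH₂OH) ≈ 16 — strong base; alkoxides do not leave unassisted
methyl carbanion (CH₃⁻): pKₐ(CH₄) ≈ 48 — unstabilised carbanion; the worst conceivable leaving group

N₂ > tosylate (OTs⁻) > p-O₂N–C₆H₄–COO⁻ > hydrosulfide (HS⁻) > a thiolate > ethoxide (CH₃CH₂O⁻) > methyl carbanion (CH₃⁻)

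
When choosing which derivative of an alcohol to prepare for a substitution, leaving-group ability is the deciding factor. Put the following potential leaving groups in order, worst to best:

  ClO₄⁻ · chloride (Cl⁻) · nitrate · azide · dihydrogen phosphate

azide < dihydrogen phosphate < nitrate < chloride (Cl⁻) < ClO₄⁻

A good leaving group is a weak base: the lower the pKₐ of its conjugate acid, the more readily it departs.
ClO₄⁻: pKₐ(HClO₄) ≈ -10 — extremely weak base; rarely used for safety reasons
chloride (Cl⁻): pKₐ(HCl) ≈ -7 — moderately weak base
nitrate: pKₐ(HNO₃) ≈ -1.3 — resonance-delocalised over three oxygens
dihydrogen phosphate: pKₐ(H₃PO₄) ≈ 2.1 — moderate base; biological leaving group after further activation
azide: pKₐ(HN₃) ≈ 4.7
Listed from poorest to best leaving group as asked.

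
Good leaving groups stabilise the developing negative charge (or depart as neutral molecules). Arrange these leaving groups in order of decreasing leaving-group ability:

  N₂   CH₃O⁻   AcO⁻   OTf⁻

A good leaving group is a weak base: the lower the pKₐ of its conjugate acid, the more readily it departs.
N₂: no meaningful conjugate acid; N₂ departs as an exceptionally stable neutral molecule
OTf⁻: pKₐ(CF₃SO₃H (triflic acid)) ≈ -14
AcO⁻: pKₐ(CH₃COOH) ≈ 4.8
CH₃O⁻: pKₐ(CH₃OH) ≈ 15.5

N₂ > OTf⁻ > AcO⁻ > CH₃O⁻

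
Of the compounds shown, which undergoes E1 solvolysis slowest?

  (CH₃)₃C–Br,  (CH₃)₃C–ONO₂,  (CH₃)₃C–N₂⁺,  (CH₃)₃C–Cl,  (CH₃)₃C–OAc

(CH₃)₃C–OAc

Identical carbon frameworks mean the comparison reduces to leaving-group quality.
A good leaving group is a weak base: the lower the pKₐ of its conjugate acid, the more readily it departs.
(CH₃)₃C–N₂⁺ loses N₂: no meaningful conjugate acid; N₂ departs as an exceptionally stable neutral molecule
(CH₃)₃C–Br loses Br⁻: pKₐ(HBr) ≈ -9
(CH₃)₃C–Cl loses Cl⁻: pKₐ(HCl) ≈ -7
(CH₃)₃C–ONO₂ loses NO₃⁻: pKₐ(HNO₃) ≈ -1.3
(CH₃)₃C–OAc loses AcO⁻: pKₐ(CH₃COOH) ≈ 4.8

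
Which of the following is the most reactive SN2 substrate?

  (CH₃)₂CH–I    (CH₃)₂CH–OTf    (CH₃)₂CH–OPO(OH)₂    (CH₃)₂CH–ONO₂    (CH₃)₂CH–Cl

The skeletons are identical, so relative rate is governed entirely by leaving-group ability.
The more stable X⁻ (or X) is on its own — i.e. the weaker a base it is — the better a leaving group it makes.
(CH₃)₂CH–OTf loses OTf⁻: pKₐ(CF₃SO₃H (triflic acid)) ≈ -14
(CH₃)₂CH–I loses I⁻: pKₐ(HI) ≈ -10
(CH₃)₂CH–Cl loses Cl⁻: pKₐ(HCl) ≈ -7
(CH₃)₂CH–ONO₂ loses NO₃⁻: pKₐ(HNO₃) ≈ -1.3
(CH₃)₂CH–OPO(OH)₂ loses H₂PO₄⁻: pKₐ(H₃PO₄) ≈ 2.1

(CH₃)₂CH–OTf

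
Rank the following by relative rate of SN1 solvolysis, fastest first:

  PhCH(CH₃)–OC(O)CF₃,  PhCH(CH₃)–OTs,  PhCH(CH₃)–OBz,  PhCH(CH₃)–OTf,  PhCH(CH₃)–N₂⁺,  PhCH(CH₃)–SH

With the same alkyl group throughout, only the leaving group differentiates the rates.
The more stable X⁻ (or X) is on its own — i.e. the weaker a base it is — the better a leaving group it makes.
PhCH(CH₃)–N₂⁺ loses N₂: no meaningful conjugate acid; N₂ departs as an exceptionally stable neutral molecule
PhCH(CH₃)–OTf loses OTf⁻: pKₐ(CF₃SO₃H (triflic acid)) ≈ -14
PhCH(CH₃)–OTs loses OTs⁻: pKₐ(p-CH₃C₆H₄SO₃H (TsOH)) ≈ -2.8
PhCH(CH₃)–OC(O)CF₃ loses CF₃COO⁻: pKₐ(CF₃COOH) ≈ 0.2
PhCH(CH₃)–OBz loses PhCOO⁻: pKₐ(C₆H₅COOH) ≈ 4.2
PhCH(CH₃)–SH loses HS⁻: pKₐ(H₂S) ≈ 7

PhCH(CH₃)–N₂⁺ > PhCH(CH₃)–OTf > PhCH(CH₃)–OTs > PhCH(CH₃)–OC(O)CF₃ > PhCH(CH₃)–OBz > PhCH(CH₃)–SH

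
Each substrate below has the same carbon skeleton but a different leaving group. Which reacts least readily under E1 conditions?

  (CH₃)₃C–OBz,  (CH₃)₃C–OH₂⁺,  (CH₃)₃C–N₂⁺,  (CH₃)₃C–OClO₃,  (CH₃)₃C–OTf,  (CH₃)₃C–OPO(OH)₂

(CH₃)₃C–OBz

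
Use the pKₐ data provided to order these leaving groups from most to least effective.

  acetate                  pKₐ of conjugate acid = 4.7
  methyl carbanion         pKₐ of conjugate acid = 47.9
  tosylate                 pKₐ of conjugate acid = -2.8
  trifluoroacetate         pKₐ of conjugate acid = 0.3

tosylate > trifluoroacetate > acetate > methyl carbanion

Lower conjugate-acid pKₐ ⇒ weaker base ⇒ better leaving group.
Sorting by the given values: tosylate (-2.8), trifluoroacetate (0.3), acetate (4.7), methyl carbanion (47.9).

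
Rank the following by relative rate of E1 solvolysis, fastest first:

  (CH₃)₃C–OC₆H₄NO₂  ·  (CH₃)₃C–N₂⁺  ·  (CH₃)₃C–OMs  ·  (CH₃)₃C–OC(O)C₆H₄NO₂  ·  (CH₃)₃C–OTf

With the same alkyl group throughout, only the leaving group differentiates the rates.
Rank by basicity of the departing species: weakest base leaves most easily.
(CH₃)₃C–N₂⁺ loses N₂: no meaningful conjugate acid; N₂ departs as an exceptionally stable neutral molecule
(CH₃)₃C–OTf loses OTf⁻: pKₐ(CF₃SO₃H (triflic acid)) ≈ -14
(CH₃)₃C–OMs loses OMs⁻: pKₐ(CH₃SO₃H (MsOH)) ≈ -1.9
(CH₃)₃C–OC(O)C₆H₄NO₂ loses p-O₂N–C₆H₄–COO⁻: pKₐ(p-nitrobenzoic acid) ≈ 3.4
(CH₃)₃C–OC₆H₄NO₂ loses p-O₂N–C₆H₄–O⁻: pKₐ(p-nitrophenol) ≈ 7.2

(CH₃)₃C–N₂⁺ > (CH₃)₃C–OTf > (CH₃)₃C–OMs > (CH₃)₃C–OC(O)C₆H₄NO₂ > (CH₃)₃C–OC₆H₄NO₂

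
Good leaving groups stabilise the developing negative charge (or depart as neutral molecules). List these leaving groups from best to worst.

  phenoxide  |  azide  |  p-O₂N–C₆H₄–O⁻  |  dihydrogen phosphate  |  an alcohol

an alcohol > dihydrogen phosphate > azide > p-O₂N–C₆H₄–O⁻ > phenoxide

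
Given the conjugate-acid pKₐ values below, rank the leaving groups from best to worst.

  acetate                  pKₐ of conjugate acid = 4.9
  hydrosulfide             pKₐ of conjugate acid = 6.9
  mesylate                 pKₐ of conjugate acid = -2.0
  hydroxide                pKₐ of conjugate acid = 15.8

mesylate > acetate > hydrosulfide > hydroxide

Lower conjugate-acid pKₐ ⇒ weaker base ⇒ better leaving group.
Sorting by the given values: mesylate (-2.0), acetate (4.9), hydrosulfide (6.9), hydroxide (15.8).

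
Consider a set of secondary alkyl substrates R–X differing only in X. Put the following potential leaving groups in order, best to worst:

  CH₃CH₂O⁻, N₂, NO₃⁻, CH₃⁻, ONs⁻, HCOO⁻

N₂ > ONs⁻ > NO₃⁻ > HCOO⁻ > CH₃CH₂O⁻ > CH₃⁻

N₂: no meaningful conjugate acid; N₂ departs as an exceptionally stable neutral molecule
ONs⁻: pKₐ(p-O₂NC₆H₄SO₃H) ≈ -3.5
NO₃⁻: pKₐ(HNO₃) ≈ -1.3
HCOO⁻: pKₐ(HCOOH) ≈ 3.8
CH₃CH₂O⁻: pKₐ(CH₃CH₂OH) ≈ 16
CH₃⁻: pKₐ(CH₄) ≈ 48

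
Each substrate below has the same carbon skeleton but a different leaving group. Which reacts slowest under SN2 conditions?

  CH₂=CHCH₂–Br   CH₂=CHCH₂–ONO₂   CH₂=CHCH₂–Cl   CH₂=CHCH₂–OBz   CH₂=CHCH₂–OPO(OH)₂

With the same alkyl group throughout, only the leaving group differentiates the rates.
The more stable X⁻ (or X) is on its own — i.e. the weaker a base it is — the better a leaving group it makes.
CH₂=CHCH₂–Br loses Br⁻: pKₐ(HBr) ≈ -9
CH₂=CHCH₂–Cl loses Cl⁻: pKₐ(HCl) ≈ -7
CH₂=CHCH₂–ONO₂ loses NO₃⁻: pKₐ(HNO₃) ≈ -1.3
CH₂=CHCH₂–OPO(OH)₂ loses H₂PO₄⁻: pKₐ(H₃PO₄) ≈ 2.1
CH₂=CHCH₂–OBz loses PhCOO⁻: pKₐ(C₆H₅COOH) ≈ 4.2

CH₂=CHCH₂–OBz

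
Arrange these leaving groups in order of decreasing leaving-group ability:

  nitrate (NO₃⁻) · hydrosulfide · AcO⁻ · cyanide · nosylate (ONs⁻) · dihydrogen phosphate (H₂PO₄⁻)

nosylate (ONs⁻) > nitrate (NO₃⁻) > dihydrogen phosphate (H₂PO₄⁻) > AcO⁻ > hydrosulfide > cyanide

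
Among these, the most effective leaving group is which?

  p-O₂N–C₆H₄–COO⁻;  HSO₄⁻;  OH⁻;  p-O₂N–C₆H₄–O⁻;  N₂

N₂: no meaningful conjugate acid; N₂ departs as an exceptionally stable neutral molecule
HSO₄⁻: pKₐ(H₂SO₄) ≈ -3
p-O₂N–C₆H₄–COO⁻: pKₐ(p-nitrobenzoic acid) ≈ 3.4
p-O₂N–C₆H₄–O⁻: pKₐ(p-nitrophenol) ≈ 7.2
OH⁻: pKₐ(H₂O) ≈ 15.7

N₂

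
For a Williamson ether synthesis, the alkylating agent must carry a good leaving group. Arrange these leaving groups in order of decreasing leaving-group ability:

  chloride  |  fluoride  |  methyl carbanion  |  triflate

triflate > chloride > fluoride > methyl carbanion

Leaving-group ability tracks the stability of the departed species; conjugate-acid pKₐ is the usual yardstick (lower pKₐ → better LG).
triflate: pKₐ(CF₃SO₃H (triflic acid)) ≈ -14 — charge spread over three oxygens and a CF₃ group; the premier leaving group in synthesis
chloride: pKₐ(HCl) ≈ -7
fluoride: pKₐ(HF) ≈ 3.2 — small and strongly basic; the poor halide leaving group
methyl carbanion: pKₐ(CH₄) ≈ 48 — unstabilised carbanion; the worst conceivable leaving group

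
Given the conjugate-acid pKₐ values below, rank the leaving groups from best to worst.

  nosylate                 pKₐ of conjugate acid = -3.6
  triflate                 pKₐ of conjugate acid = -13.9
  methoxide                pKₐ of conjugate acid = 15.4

Lower conjugate-acid pKₐ ⇒ weaker base ⇒ better leaving group.
Sorting by the given values: triflate (-13.9), nosylate (-3.6), methoxide (15.4).

triflate > nosylate > methoxide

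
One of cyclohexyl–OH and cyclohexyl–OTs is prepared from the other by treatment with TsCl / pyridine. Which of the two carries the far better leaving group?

cyclohexyl–OTs

From cyclohexyl–OH the departing group would be OH⁻ (pKₐ(H₂O) ≈ 15.7). Strong base; essentially never leaves without prior activation.
From cyclohexyl–OTs the leaving group is OTs⁻ (pKₐ(p-CH₃C₆H₄SO₃H (TsOH)) ≈ -2.8). Resonance-delocalised arenesulfonate.
Treatment with TsCl / pyridine works by converting the hydroxyl into a tosylate, making cyclohexyl–OTs enormously more reactive.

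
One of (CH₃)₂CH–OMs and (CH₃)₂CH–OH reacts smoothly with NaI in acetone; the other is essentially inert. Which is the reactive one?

(CH₃)₂CH–OMs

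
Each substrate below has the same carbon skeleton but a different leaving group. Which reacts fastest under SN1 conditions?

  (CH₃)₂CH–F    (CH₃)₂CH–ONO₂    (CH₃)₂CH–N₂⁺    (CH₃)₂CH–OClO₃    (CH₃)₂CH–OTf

The skeletons are identical, so relative rate is governed entirely by leaving-group ability.
A good leaving group is a weak base: the lower the pKₐ of its conjugate acid, the more readily it departs.
(CH₃)₂CH–N₂⁺ loses N₂: no meaningful conjugate acid; N₂ departs as an exceptionally stable neutral molecule
(CH₃)₂CH–OTf loses OTf⁻: pKₐ(CF₃SO₃H (triflic acid)) ≈ -14
(CH₃)₂CH–OClO₃ loses ClO₄⁻: pKₐ(HClO₄) ≈ -10
(CH₃)₂CH–ONO₂ loses NO₃⁻: pKₐ(HNO₃) ≈ -1.3
(CH₃)₂CH–F loses F⁻: pKₐ(HF) ≈ 3.2

(CH₃)₂CH–N₂⁺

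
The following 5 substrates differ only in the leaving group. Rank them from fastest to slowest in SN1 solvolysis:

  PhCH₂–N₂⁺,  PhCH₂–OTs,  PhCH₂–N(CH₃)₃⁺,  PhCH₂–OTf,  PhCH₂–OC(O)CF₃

Same R in every case — rank the leaving groups.
A good leaving group is a weak base: the lower the pKₐ of its conjugate acid, the more readily it departs.
PhCH₂–N₂⁺ loses N₂: no meaningful conjugate acid; N₂ departs as an exceptionally stable neutral molecule
PhCH₂–OTf loses OTf⁻: pKₐ(CF₃SO₃H (triflic acid)) ≈ -14
PhCH₂–OTs loses OTs⁻: pKₐ(p-CH₃C₆H₄SO₃H (TsOH)) ≈ -2.8
PhCH₂–OC(O)CF₃ loses CF₃COO⁻: pKₐ(CF₃COOH) ≈ 0.2
PhCH₂–N(CH₃)₃⁺ loses NR'₃: pKₐ(R'₃NH⁺) ≈ 10.7

PhCH₂–N₂⁺ > PhCH₂–OTf > PhCH₂–OTs > PhCH₂–OC(O)CF₃ > PhCH₂–N(CH₃)₃⁺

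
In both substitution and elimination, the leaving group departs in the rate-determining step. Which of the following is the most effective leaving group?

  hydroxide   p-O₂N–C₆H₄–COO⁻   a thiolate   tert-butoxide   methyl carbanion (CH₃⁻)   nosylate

The more stable X⁻ (or X) is on its own — i.e. the weaker a base it is — the better a leaving group it makes.
nosylate: pKₐ(p-O₂NC₆H₄SO₃H) ≈ -3.5
p-O₂N–C₆H₄–COO⁻: pKₐ(p-nitrobenzoic acid) ≈ 3.4
a thiolate: pKₐ(RSH (a thiol)) ≈ 10.5
hydroxide: pKₐ(H₂O) ≈ 15.7
tert-butoxide: pKₐ(t-BuOH) ≈ 18
methyl carbanion (CH₃⁻): pKₐ(CH₄) ≈ 48

nosylate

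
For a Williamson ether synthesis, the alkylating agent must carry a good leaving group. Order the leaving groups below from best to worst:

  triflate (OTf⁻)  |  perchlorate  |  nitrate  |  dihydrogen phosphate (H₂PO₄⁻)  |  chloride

triflate (OTf⁻): pKₐ(CF₃SO₃H (triflic acid)) ≈ -14
perchlorate: pKₐ(HClO₄) ≈ -10
chloride: pKₐ(HCl) ≈ -7
nitrate: pKₐ(HNO₃) ≈ -1.3
dihydrogen phosphate (H₂PO₄⁻): pKₐ(H₃PO₄) ≈ 2.1

triflate (OTf⁻) > perchlorate > chloride > nitrate > dihydrogen phosphate (H₂PO₄⁻)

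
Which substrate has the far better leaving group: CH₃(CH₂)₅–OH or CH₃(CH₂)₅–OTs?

CH₃(CH₂)₅–OTs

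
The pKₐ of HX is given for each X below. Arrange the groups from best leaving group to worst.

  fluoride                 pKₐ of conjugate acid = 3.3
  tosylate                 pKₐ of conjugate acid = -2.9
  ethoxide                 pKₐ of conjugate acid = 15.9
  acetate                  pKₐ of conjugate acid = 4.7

Lower conjugate-acid pKₐ ⇒ weaker base ⇒ better leaving group.
Sorting by the given values: tosylate (-2.9), fluoride (3.3), acetate (4.7), ethoxide (15.9).

tosylate > fluoride > acetate > ethoxide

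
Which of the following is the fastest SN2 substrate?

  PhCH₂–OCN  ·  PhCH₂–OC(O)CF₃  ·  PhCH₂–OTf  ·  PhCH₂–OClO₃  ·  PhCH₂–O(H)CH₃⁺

Identical carbon frameworks mean the comparison reduces to leaving-group quality.
Leaving-group ability tracks the stability of the departed species; conjugate-acid pKₐ is the usual yardstick (lower pKₐ → better LG).
PhCH₂–OTf loses OTf⁻: pKₐ(CF₃SO₃H (triflic acid)) ≈ -14
PhCH₂–OClO₃ loses ClO₄⁻: pKₐ(HClO₄) ≈ -10
PhCH₂–O(H)CH₃⁺ loses R'OH: pKₐ(R'OH₂⁺) ≈ -2.4
PhCH₂–OC(O)CF₃ loses CF₃COO⁻: pKₐ(CF₃COOH) ≈ 0.2
PhCH₂–OCN loses NCO⁻: pKₐ(HOCN) ≈ 3.5

PhCH₂–OTf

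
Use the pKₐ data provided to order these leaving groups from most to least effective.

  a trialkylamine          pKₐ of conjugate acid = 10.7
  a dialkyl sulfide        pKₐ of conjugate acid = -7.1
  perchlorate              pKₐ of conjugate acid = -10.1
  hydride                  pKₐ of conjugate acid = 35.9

perchlorate > a dialkyl sulfide > a trialkylamine > hydride

Lower conjugate-acid pKₐ ⇒ weaker base ⇒ better leaving group.
Sorting by the given values: perchlorate (-10.1), a dialkyl sulfide (-7.1), a trialkylamine (10.7), hydride (35.9).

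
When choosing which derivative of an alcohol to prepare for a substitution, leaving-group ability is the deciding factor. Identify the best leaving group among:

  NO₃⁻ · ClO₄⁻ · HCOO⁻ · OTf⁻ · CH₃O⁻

OTf⁻

Rank by basicity of the departing species: weakest base leaves most easily.
OTf⁻: pKₐ(CF₃SO₃H (triflic acid)) ≈ -14
ClO₄⁻: pKₐ(HClO₄) ≈ -10
NO₃⁻: pKₐ(HNO₃) ≈ -1.3
HCOO⁻: pKₐ(HCOOH) ≈ 3.8
CH₃O⁻: pKₐ(CH₃OH) ≈ 15.5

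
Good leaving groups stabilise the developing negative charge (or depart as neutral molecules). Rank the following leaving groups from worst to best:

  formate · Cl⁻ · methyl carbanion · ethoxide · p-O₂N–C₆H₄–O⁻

Cl⁻: pKₐ(HCl) ≈ -7
formate: pKₐ(HCOOH) ≈ 3.8
p-O₂N–C₆H₄–O⁻: pKₐ(p-nitrophenol) ≈ 7.2
ethoxide: pKₐ(CH₃CH₂OH) ≈ 16
methyl carbanion: pKₐ(CH₄) ≈ 48
Reversing gives the worst-to-best order requested.

methyl carbanion < ethoxide < p-O₂N–C₆H₄–O⁻ < formate < Cl⁻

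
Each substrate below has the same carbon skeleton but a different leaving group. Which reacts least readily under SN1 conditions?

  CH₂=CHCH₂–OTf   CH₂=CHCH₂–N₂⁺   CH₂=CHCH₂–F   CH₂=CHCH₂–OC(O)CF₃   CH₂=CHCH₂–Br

Identical carbon frameworks mean the comparison reduces to leaving-group quality.
The more stable X⁻ (or X) is on its own — i.e. the weaker a base it is — the better a leaving group it makes.
CH₂=CHCH₂–N₂⁺ loses N₂: no meaningful conjugate acid; N₂ departs as an exceptionally stable neutral molecule
CH₂=CHCH₂–OTf loses OTf⁻: pKₐ(CF₃SO₃H (triflic acid)) ≈ -14
CH₂=CHCH₂–Br loses Br⁻: pKₐ(HBr) ≈ -9
CH₂=CHCH₂–OC(O)CF₃ loses CF₃COO⁻: pKₐ(CF₃COOH) ≈ 0.2
CH₂=CHCH₂–F loses F⁻: pKₐ(HF) ≈ 3.2

CH₂=CHCH₂–F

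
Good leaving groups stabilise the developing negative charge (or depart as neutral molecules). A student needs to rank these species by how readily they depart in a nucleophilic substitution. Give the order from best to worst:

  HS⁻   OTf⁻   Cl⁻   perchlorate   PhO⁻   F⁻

Leaving-group ability tracks the stability of the departed species; conjugate-acid pKₐ is the usual yardstick (lower pKₐ → better LG).
OTf⁻: pKₐ(CF₃SO₃H (triflic acid)) ≈ -14 — charge spread over three oxygens and a CF₃ group; the premier leaving group in synthesis
perchlorate: pKₐ(HClO₄) ≈ -10 — extremely weak base; rarely used for safety reasons
Cl⁻: pKₐ(HCl) ≈ -7 — moderately weak base
F⁻: pKₐ(HF) ≈ 3.2
HS⁻: pKₐ(H₂S) ≈ 7
PhO⁻: pKₐ(C₆H₅OH (phenol)) ≈ 10

OTf⁻ > perchlorate > Cl⁻ > F⁻ > HS⁻ > PhO⁻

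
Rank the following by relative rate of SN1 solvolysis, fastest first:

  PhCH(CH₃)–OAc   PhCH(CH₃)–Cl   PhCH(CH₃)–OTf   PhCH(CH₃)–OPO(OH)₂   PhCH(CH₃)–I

PhCH(CH₃)–OTf > PhCH(CH₃)–I > PhCH(CH₃)–Cl > PhCH(CH₃)–OPO(OH)₂ > PhCH(CH₃)–OAc

The skeletons are identical, so relative rate is governed entirely by leaving-group ability.
Leaving-group ability tracks the stability of the departed species; conjugate-acid pKₐ is the usual yardstick (lower pKₐ → better LG).
PhCH(CH₃)–OTf loses OTf⁻: pKₐ(CF₃SO₃H (triflic acid)) ≈ -14
PhCH(CH₃)–I loses I⁻: pKₐ(HI) ≈ -10
PhCH(CH₃)–Cl loses Cl⁻: pKₐ(HCl) ≈ -7
PhCH(CH₃)–OPO(OH)₂ loses H₂PO₄⁻: pKₐ(H₃PO₄) ≈ 2.1
PhCH(CH₃)–OAc loses AcO⁻: pKₐ(CH₃COOH) ≈ 4.8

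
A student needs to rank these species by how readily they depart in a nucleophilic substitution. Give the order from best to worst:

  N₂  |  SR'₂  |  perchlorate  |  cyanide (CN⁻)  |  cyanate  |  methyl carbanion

N₂ > perchlorate > SR'₂ > cyanate > cyanide (CN⁻) > methyl carbanion

Leaving-group ability tracks the stability of the departed species; conjugate-acid pKₐ is the usual yardstick (lower pKₐ → better LG).
N₂: no meaningful conjugate acid; N₂ departs as an exceptionally stable neutral molecule
perchlorate: pKₐ(HClO₄) ≈ -10 — extremely weak base; rarely used for safety reasons
SR'₂: pKₐ(R'₂SH⁺) ≈ -7
cyanate: pKₐ(HOCN) ≈ 3.5
cyanide (CN⁻): pKₐ(HCN) ≈ 9.2 — sp carbon stabilises the charge somewhat, but still a poor LG
methyl carbanion: pKₐ(CH₄) ≈ 48 — unstabilised carbanion; the worst conceivable leaving group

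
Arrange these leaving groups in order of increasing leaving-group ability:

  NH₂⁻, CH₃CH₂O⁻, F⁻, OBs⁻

NH₂⁻ < CH₃CH₂O⁻ < F⁻ < OBs⁻

A good leaving group is a weak base: the lower the pKₐ of its conjugate acid, the more readily it departs.
OBs⁻: pKₐ(p-BrC₆H₄SO₃H) ≈ -2.8
F⁻: pKₐ(HF) ≈ 3.2
CH₃CH₂O⁻: pKₐ(CH₃CH₂OH) ≈ 16
NH₂⁻: pKₐ(NH₃) ≈ 38
Reversing gives the worst-to-best order requested.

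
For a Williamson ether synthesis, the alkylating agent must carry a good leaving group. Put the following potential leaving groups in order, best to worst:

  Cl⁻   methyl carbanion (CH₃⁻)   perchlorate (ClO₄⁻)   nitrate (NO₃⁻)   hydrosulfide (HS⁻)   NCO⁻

The more stable X⁻ (or X) is on its own — i.e. the weaker a base it is — the better a leaving group it makes.
perchlorate (ClO₄⁻): pKₐ(HClO₄) ≈ -10 — extremely weak base; rarely used for safety reasons
Cl⁻: pKₐ(HCl) ≈ -7
nitrate (NO₃⁻): pKₐ(HNO₃) ≈ -1.3 — resonance-delocalised over three oxygens
NCO⁻: pKₐ(HOCN) ≈ 3.5
hydrosulfide (HS⁻): pKₐ(H₂S) ≈ 7 — larger and more polarisable than the oxygen analogue
methyl carbanion (CH₃⁻): pKₐ(CH₄) ≈ 48 — unstabilised carbanion; the worst conceivable leaving group

perchlorate (ClO₄⁻) > Cl⁻ > nitrate (NO₃⁻) > NCO⁻ > hydrosulfide (HS⁻) > methyl carbanion (CH₃⁻)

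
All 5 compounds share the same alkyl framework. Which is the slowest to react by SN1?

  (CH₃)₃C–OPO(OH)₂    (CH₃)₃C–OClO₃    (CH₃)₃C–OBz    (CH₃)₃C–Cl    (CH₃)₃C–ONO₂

(CH₃)₃C–OBz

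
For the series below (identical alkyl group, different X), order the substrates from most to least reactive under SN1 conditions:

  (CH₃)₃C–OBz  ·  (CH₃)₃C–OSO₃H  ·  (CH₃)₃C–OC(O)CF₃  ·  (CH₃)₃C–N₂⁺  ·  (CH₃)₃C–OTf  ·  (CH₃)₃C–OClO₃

(CH₃)₃C–N₂⁺ > (CH₃)₃C–OTf > (CH₃)₃C–OClO₃ > (CH₃)₃C–OSO₃H > (CH₃)₃C–OC(O)CF₃ > (CH₃)₃C–OBz

The skeletons are identical, so relative rate is governed entirely by leaving-group ability.
Rank by basicity of the departing species: weakest base leaves most easily.
(CH₃)₃C–N₂⁺ loses N₂: no meaningful conjugate acid; N₂ departs as an exceptionally stable neutral molecule
(CH₃)₃C–OTf loses OTf⁻: pKₐ(CF₃SO₃H (triflic acid)) ≈ -14
(CH₃)₃C–OClO₃ loses ClO₄⁻: pKₐ(HClO₄) ≈ -10
(CH₃)₃C–OSO₃H loses HSO₄⁻: pKₐ(H₂SO₄) ≈ -3
(CH₃)₃C–OC(O)CF₃ loses CF₃COO⁻: pKₐ(CF₃COOH) ≈ 0.2
(CH₃)₃C–OBz loses PhCOO⁻: pKₐ(C₆H₅COOH) ≈ 4.2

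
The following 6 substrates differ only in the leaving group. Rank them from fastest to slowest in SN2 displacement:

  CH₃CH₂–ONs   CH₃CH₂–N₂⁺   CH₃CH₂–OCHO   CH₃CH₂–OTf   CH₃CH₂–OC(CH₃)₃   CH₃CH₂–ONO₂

CH₃CH₂–N₂⁺ > CH₃CH₂–OTf > CH₃CH₂–ONs > CH₃CH₂–ONO₂ > CH₃CH₂–OCHO > CH₃CH₂–OC(CH₃)₃

Same R in every case — rank the leaving groups.
A good leaving group is a weak base: the lower the pKₐ of its conjugate acid, the more readily it departs.
CH₃CH₂–N₂⁺ loses N₂: no meaningful conjugate acid; N₂ departs as an exceptionally stable neutral molecule
CH₃CH₂–OTf loses OTf⁻: pKₐ(CF₃SO₃H (triflic acid)) ≈ -14
CH₃CH₂–ONs loses ONs⁻: pKₐ(p-O₂NC₆H₄SO₃H) ≈ -3.5
CH₃CH₂–ONO₂ loses NO₃⁻: pKₐ(HNO₃) ≈ -1.3
CH₃CH₂–OCHO loses HCOO⁻: pKₐ(HCOOH) ≈ 3.8
CH₃CH₂–OC(CH₃)₃ loses (CH₃)₃CO⁻: pKₐ(t-BuOH) ≈ 18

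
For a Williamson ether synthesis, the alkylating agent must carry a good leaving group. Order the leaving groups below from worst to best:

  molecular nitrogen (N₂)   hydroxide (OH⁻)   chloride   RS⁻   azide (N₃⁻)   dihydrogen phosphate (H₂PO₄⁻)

The more stable X⁻ (or X) is on its own — i.e. the weaker a base it is — the better a leaving group it makes.
molecular nitrogen (N₂): no meaningful conjugate acid; N₂ departs as an exceptionally stable neutral molecule
chloride: pKₐ(HCl) ≈ -7
dihydrogen phosphate (H₂PO₄⁻): pKₐ(H₃PO₄) ≈ 2.1
azide (N₃⁻): pKₐ(HN₃) ≈ 4.7 — linear, resonance-stabilised
RS⁻: pKₐ(RSH (a thiol)) ≈ 10.5 — moderately basic; rarely leaves without activation
hydroxide (OH⁻): pKₐ(H₂O) ≈ 15.7 — strong base; essentially never leaves without prior activation
Listed from poorest to best leaving group as asked.

hydroxide (OH⁻) < RS⁻ < azide (N₃⁻) < dihydrogen phosphate (H₂PO₄⁻) < chloride < molecular nitrogen (N₂)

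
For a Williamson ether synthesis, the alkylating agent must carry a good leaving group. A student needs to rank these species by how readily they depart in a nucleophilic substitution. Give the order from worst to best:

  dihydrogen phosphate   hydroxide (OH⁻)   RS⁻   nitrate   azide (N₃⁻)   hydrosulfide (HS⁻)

hydroxide (OH⁻) < RS⁻ < hydrosulfide (HS⁻) < azide (N₃⁻) < dihydrogen phosphate < nitrate

Leaving-group ability tracks the stability of the departed species; conjugate-acid pKₐ is the usual yardstick (lower pKₐ → better LG).
nitrate: pKₐ(HNO₃) ≈ -1.3 — resonance-delocalised over three oxygens
dihydrogen phosphate: pKₐ(H₃PO₄) ≈ 2.1 — moderate base; biological leaving group after further activation
azide (N₃⁻): pKₐ(HN₃) ≈ 4.7
hydrosulfide (HS⁻): pKₐ(H₂S) ≈ 7 — larger and more polarisable than the oxygen analogue
RS⁻: pKₐ(RSH (a thiol)) ≈ 10.5 — moderately basic; rarely leaves without activation
hydroxide (OH⁻): pKₐ(H₂O) ≈ 15.7
The question asks for worst first, so the sequence is read in increasing leaving-group ability.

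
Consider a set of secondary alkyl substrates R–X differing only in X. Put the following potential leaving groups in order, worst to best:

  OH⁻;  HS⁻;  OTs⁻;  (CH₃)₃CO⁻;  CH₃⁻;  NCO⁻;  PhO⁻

Leaving-group ability tracks the stability of the departed species; conjugate-acid pKₐ is the usual yardstick (lower pKₐ → better LG).
OTs⁻: pKₐ(p-CH₃C₆H₄SO₃H (TsOH)) ≈ -2.8
NCO⁻: pKₐ(HOCN) ≈ 3.5
HS⁻: pKₐ(H₂S) ≈ 7
PhO⁻: pKₐ(C₆H₅OH (phenol)) ≈ 10
OH⁻: pKₐ(H₂O) ≈ 15.7
(CH₃)₃CO⁻: pKₐ(t-BuOH) ≈ 18
CH₃⁻: pKₐ(CH₄) ≈ 48
Listed from poorest to best leaving group as asked.

CH₃⁻ < (CH₃)₃CO⁻ < OH⁻ < PhO⁻ < HS⁻ < NCO⁻ < OTs⁻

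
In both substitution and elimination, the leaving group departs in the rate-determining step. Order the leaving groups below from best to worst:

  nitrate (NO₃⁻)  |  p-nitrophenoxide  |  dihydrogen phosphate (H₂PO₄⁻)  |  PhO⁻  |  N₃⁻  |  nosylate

nosylate: pKₐ(p-O₂NC₆H₄SO₃H) ≈ -3.5
nitrate (NO₃⁻): pKₐ(HNO₃) ≈ -1.3
dihydrogen phosphate (H₂PO₄⁻): pKₐ(H₃PO₄) ≈ 2.1
N₃⁻: pKₐ(HN₃) ≈ 4.7
p-nitrophenoxide: pKₐ(p-nitrophenol) ≈ 7.2
PhO⁻: pKₐ(C₆H₅OH (phenol)) ≈ 10

nosylate > nitrate (NO₃⁻) > dihydrogen phosphate (H₂PO₄⁻) > N₃⁻ > p-nitrophenoxide > PhO⁻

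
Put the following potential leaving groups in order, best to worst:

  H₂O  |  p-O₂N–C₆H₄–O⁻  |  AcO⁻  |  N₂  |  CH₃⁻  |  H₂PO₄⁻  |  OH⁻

N₂: no meaningful conjugate acid; N₂ departs as an exceptionally stable neutral molecule
H₂O: pKₐ(H₃O⁺) ≈ -1.7
H₂PO₄⁻: pKₐ(H₃PO₄) ≈ 2.1
AcO⁻: pKₐ(CH₃COOH) ≈ 4.8
p-O₂N–C₆H₄–O⁻: pKₐ(p-nitrophenol) ≈ 7.2
OH⁻: pKₐ(H₂O) ≈ 15.7
CH₃⁻: pKₐ(CH₄) ≈ 48

N₂ > H₂O > H₂PO₄⁻ > AcO⁻ > p-O₂N–C₆H₄–O⁻ > OH⁻ > CH₃⁻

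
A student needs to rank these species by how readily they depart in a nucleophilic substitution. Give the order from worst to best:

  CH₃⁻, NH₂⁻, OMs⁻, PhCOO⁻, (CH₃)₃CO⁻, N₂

N₂: no meaningful conjugate acid; N₂ departs as an exceptionally stable neutral molecule
OMs⁻: pKₐ(CH₃SO₃H (MsOH)) ≈ -1.9 — resonance-delocalised alkanesulfonate
PhCOO⁻: pKₐ(C₆H₅COOH) ≈ 4.2 — aryl carboxylate
(CH₃)₃CO⁻: pKₐ(t-BuOH) ≈ 18 — bulky, strongly basic alkoxide
NH₂⁻: pKₐ(NH₃) ≈ 38 — extremely strong base; never a leaving group
CH₃⁻: pKₐ(CH₄) ≈ 48 — unstabilised carbanion; the worst conceivable leaving group
Reversing gives the worst-to-best order requested.

CH₃⁻ < NH₂⁻ < (CH₃)₃CO⁻ < PhCOO⁻ < OMs⁻ < N₂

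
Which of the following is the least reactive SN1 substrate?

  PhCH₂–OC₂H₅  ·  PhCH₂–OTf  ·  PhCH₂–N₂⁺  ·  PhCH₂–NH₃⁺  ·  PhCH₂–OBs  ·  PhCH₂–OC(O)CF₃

With the same alkyl group throughout, only the leaving group differentiates the rates.
A good leaving group is a weak base: the lower the pKₐ of its conjugate acid, the more readily it departs.
PhCH₂–N₂⁺ loses N₂: no meaningful conjugate acid; N₂ departs as an exceptionally stable neutral molecule
PhCH₂–OTf loses OTf⁻: pKₐ(CF₃SO₃H (triflic acid)) ≈ -14
PhCH₂–OBs loses OBs⁻: pKₐ(p-BrC₆H₄SO₃H) ≈ -2.8
PhCH₂–OC(O)CF₃ loses CF₃COO⁻: pKₐ(CF₃COOH) ≈ 0.2
PhCH₂–NH₃⁺ loses NH₃: pKₐ(NH₄⁺) ≈ 9.2
PhCH₂–OC₂H₅ loses CH₃CH₂O⁻: pKₐ(CH₃CH₂OH) ≈ 16

PhCH₂–OC₂H₅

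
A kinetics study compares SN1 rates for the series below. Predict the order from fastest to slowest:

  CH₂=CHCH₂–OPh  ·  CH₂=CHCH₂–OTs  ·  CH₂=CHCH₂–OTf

CH₂=CHCH₂–OTf > CH₂=CHCH₂–OTs > CH₂=CHCH₂–OPh

Same R in every case — rank the leaving groups.
Rank by basicity of the departing species: weakest base leaves most easily.
CH₂=CHCH₂–OTf loses OTf⁻: pKₐ(CF₃SO₃H (triflic acid)) ≈ -14
CH₂=CHCH₂–OTs loses OTs⁻: pKₐ(p-CH₃C₆H₄SO₃H (TsOH)) ≈ -2.8
CH₂=CHCH₂–OPh loses PhO⁻: pKₐ(C₆H₅OH (phenol)) ≈ 10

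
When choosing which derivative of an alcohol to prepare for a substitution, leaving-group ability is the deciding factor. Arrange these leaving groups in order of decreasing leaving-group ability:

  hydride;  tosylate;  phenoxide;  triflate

Leaving-group ability tracks the stability of the departed species; conjugate-acid pKₐ is the usual yardstick (lower pKₐ → better LG).
triflate: pKₐ(CF₃SO₃H (triflic acid)) ≈ -14
tosylate: pKₐ(p-CH₃C₆H₄SO₃H (TsOH)) ≈ -2.8
phenoxide: pKₐ(C₆H₅OH (phenol)) ≈ 10
hydride: pKₐ(H₂) ≈ 36

triflate > tosylate > phenoxide > hydride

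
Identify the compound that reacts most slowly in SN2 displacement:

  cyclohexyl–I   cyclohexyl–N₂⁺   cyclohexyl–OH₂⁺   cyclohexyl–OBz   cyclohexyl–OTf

Identical carbon frameworks mean the comparison reduces to leaving-group quality.
Leaving-group ability tracks the stability of the departed species; conjugate-acid pKₐ is the usual yardstick (lower pKₐ → better LG).
cyclohexyl–N₂⁺ loses N₂: no meaningful conjugate acid; N₂ departs as an exceptionally stable neutral molecule
cyclohexyl–OTf loses OTf⁻: pKₐ(CF₃SO₃H (triflic acid)) ≈ -14
cyclohexyl–I loses I⁻: pKₐ(HI) ≈ -10
cyclohexyl–OH₂⁺ loses H₂O: pKₐ(H₃O⁺) ≈ -1.7
cyclohexyl–OBz loses PhCOO⁻: pKₐ(C₆H₅COOH) ≈ 4.2

cyclohexyl–OBz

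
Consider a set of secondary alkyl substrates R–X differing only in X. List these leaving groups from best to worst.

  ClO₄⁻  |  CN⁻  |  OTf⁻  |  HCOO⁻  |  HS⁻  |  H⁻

Rank by basicity of the departing species: weakest base leaves most easily.
OTf⁻: pKₐ(CF₃SO₃H (triflic acid)) ≈ -14
ClO₄⁻: pKₐ(HClO₄) ≈ -10
HCOO⁻: pKₐ(HCOOH) ≈ 3.8
HS⁻: pKₐ(H₂S) ≈ 7
CN⁻: pKₐ(HCN) ≈ 9.2
H⁻: pKₐ(H₂) ≈ 36

OTf⁻ > ClO₄⁻ > HCOO⁻ > HS⁻ > CN⁻ > H⁻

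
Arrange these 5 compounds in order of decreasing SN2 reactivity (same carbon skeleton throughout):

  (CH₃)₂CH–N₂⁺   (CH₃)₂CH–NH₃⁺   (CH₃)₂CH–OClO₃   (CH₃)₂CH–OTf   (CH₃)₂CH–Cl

Identical carbon frameworks mean the comparison reduces to leaving-group quality.
The more stable X⁻ (or X) is on its own — i.e. the weaker a base it is — the better a leaving group it makes.
(CH₃)₂CH–N₂⁺ loses N₂: no meaningful conjugate acid; N₂ departs as an exceptionally stable neutral molecule
(CH₃)₂CH–OTf loses OTf⁻: pKₐ(CF₃SO₃H (triflic acid)) ≈ -14
(CH₃)₂CH–OClO₃ loses ClO₄⁻: pKₐ(HClO₄) ≈ -10
(CH₃)₂CH–Cl loses Cl⁻: pKₐ(HCl) ≈ -7
(CH₃)₂CH–NH₃⁺ loses NH₃: pKₐ(NH₄⁺) ≈ 9.2

(CH₃)₂CH–N₂⁺ > (CH₃)₂CH–OTf > (CH₃)₂CH–OClO₃ > (CH₃)₂CH–Cl > (CH₃)₂CH–NH₃⁺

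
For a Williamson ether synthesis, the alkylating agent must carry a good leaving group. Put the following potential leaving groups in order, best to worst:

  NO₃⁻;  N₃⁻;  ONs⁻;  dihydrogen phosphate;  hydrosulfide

ONs⁻ > NO₃⁻ > dihydrogen phosphate > N₃⁻ > hydrosulfide

ONs⁻: pKₐ(p-O₂NC₆H₄SO₃H) ≈ -3.5 — p-nitro group further stabilises the sulfonate
NO₃⁻: pKₐ(HNO₃) ≈ -1.3 — resonance-delocalised over three oxygens
dihydrogen phosphate: pKₐ(H₃PO₄) ≈ 2.1 — moderate base; biological leaving group after further activation
N₃⁻: pKₐ(HN₃) ≈ 4.7 — linear, resonance-stabilised
hydrosulfide: pKₐ(H₂S) ≈ 7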